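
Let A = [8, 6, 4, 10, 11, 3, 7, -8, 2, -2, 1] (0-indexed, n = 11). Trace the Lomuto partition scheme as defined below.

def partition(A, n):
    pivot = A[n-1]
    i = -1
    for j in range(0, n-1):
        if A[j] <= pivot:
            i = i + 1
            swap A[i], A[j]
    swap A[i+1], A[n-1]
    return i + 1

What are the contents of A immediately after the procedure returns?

[-8, -2, 1, 10, 11, 3, 7, 8, 2, 6, 4]

pivot=1, i=-1
j=0: 8>1, skip
j=1: 6>1, skip
j=2: 4>1, skip
j=3: 10>1, skip
j=4: 11>1, skip
j=5: 3>1, skip
j=6: 7>1, skip
j=7: -8≤1, i=0, swap(0,7) ⇒ [-8, 6, 4, 10, 11, 3, 7, 8, 2, -2, 1]
j=8: 2>1, skip
j=9: -2≤1, i=1, swap(1,9) ⇒ [-8, -2, 4, 10, 11, 3, 7, 8, 2, 6, 1]
swap(2,10) ⇒ [-8, -2, 1, 10, 11, 3, 7, 8, 2, 6, 4]; return 2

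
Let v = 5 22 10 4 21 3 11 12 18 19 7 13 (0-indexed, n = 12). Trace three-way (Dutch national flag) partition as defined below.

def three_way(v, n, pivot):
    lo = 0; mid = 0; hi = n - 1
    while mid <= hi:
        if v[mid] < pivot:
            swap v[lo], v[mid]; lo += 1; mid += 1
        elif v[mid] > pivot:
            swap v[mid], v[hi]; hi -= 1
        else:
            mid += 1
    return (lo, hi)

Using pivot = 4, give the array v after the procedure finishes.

3 4 10 21 22 11 12 18 19 7 13 5

pivot = 4; lo=0, mid=0, hi=11
v[mid]=5>4: swap v[0],v[11]; hi=10 → 13 22 10 4 21 3 11 12 18 19 7 5
v[mid]=13>4: swap v[0],v[10]; hi=9 → 7 22 10 4 21 3 11 12 18 19 13 5
v[mid]=7>4: swap v[0],v[9]; hi=8 → 19 22 10 4 21 3 11 12 18 7 13 5
v[mid]=19>4: swap v[0],v[8]; hi=7 → 18 22 10 4 21 3 11 12 19 7 13 5
v[mid]=18>4: swap v[0],v[7]; hi=6 → 12 22 10 4 21 3 11 18 19 7 13 5
v[mid]=12>4: swap v[0],v[6]; hi=5 → 11 22 10 4 21 3 12 18 19 7 13 5
v[mid]=11>4: swap v[0],v[5]; hi=4 → 3 22 10 4 21 11 12 18 19 7 13 5
v[mid]=3<4: swap v[0],v[0]; lo=1,mid=1 → 3 22 10 4 21 11 12 18 19 7 13 5
v[mid]=22>4: swap v[1],v[4]; hi=3 → 3 21 10 4 22 11 12 18 19 7 13 5
v[mid]=21>4: swap v[1],v[3]; hi=2 → 3 4 10 21 22 11 12 18 19 7 13 5
v[mid]=4=4: mid=2
v[mid]=10>4: swap v[2],v[2]; hi=1 → 3 4 10 21 22 11 12 18 19 7 13 5
end: lo=1, hi=1; v = 3 4 10 21 22 11 12 18 19 7 13 5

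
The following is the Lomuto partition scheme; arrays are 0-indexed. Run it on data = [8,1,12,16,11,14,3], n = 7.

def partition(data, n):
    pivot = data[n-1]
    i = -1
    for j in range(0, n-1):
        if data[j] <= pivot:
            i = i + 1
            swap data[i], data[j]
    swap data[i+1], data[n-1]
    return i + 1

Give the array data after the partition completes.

[1,3,12,16,11,14,8]

pivot=3, i=-1
j=0: 8>3, skip
j=1: 1≤3, i=0, swap(0,1) ⇒ [1,8,12,16,11,14,3]
j=2: 12>3, skip
j=3: 16>3, skip
j=4: 11>3, skip
j=5: 14>3, skip
swap(1,6) ⇒ [1,3,12,16,11,14,8]; return 1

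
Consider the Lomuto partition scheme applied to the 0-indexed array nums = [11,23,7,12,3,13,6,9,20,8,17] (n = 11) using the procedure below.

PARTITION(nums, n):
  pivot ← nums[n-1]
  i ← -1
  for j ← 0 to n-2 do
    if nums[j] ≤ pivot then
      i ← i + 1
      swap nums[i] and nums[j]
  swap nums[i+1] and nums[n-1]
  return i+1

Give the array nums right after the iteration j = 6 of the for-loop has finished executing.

pivot=17, i=-1
j=0: 11≤17, i=0, swap(0,0) ⇒ [11,23,7,12,3,13,6,9,20,8,17]
j=1: 23>17, skip
j=2: 7≤17, i=1, swap(1,2) ⇒ [11,7,23,12,3,13,6,9,20,8,17]
j=3: 12≤17, i=2, swap(2,3) ⇒ [11,7,12,23,3,13,6,9,20,8,17]
j=4: 3≤17, i=3, swap(3,4) ⇒ [11,7,12,3,23,13,6,9,20,8,17]
j=5: 13≤17, i=4, swap(4,5) ⇒ [11,7,12,3,13,23,6,9,20,8,17]
j=6: 6≤17, i=5, swap(5,6) ⇒ [11,7,12,3,13,6,23,9,20,8,17]
(after j=6) nums = [11,7,12,3,13,6,23,9,20,8,17]

[11,7,12,3,13,6,23,9,20,8,17]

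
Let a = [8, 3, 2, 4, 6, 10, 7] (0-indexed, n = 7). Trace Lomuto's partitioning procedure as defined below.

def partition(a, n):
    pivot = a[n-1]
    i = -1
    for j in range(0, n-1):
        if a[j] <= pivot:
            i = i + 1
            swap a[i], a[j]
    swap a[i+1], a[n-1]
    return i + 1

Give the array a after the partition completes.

pivot = a[6] = 7; i = -1
j=0: a[0]=8 > 7 → no swap
j=1: a[1]=3 ≤ 7 → i=0, swap a[0],a[1] → [3, 8, 2, 4, 6, 10, 7]
j=2: a[2]=2 ≤ 7 → i=1, swap a[1],a[2] → [3, 2, 8, 4, 6, 10, 7]
j=3: a[3]=4 ≤ 7 → i=2, swap a[2],a[3] → [3, 2, 4, 8, 6, 10, 7]
j=4: a[4]=6 ≤ 7 → i=3, swap a[3],a[4] → [3, 2, 4, 6, 8, 10, 7]
j=5: a[5]=10 > 7 → no swap
final swap a[4],a[6] → [3, 2, 4, 6, 7, 10, 8]; return 4

[3, 2, 4, 6, 7, 10, 8]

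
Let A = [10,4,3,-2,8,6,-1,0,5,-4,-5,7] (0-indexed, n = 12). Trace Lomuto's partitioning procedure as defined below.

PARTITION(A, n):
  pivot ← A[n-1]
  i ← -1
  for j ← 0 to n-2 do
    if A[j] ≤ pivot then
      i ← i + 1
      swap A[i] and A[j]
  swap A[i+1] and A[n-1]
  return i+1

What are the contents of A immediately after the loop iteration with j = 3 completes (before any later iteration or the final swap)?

pivot = A[11] = 7; i = -1
j=0: A[0]=10 > 7 → no swap
j=1: A[1]=4 ≤ 7 → i=0, swap A[0],A[1] → [4,10,3,-2,8,6,-1,0,5,-4,-5,7]
j=2: A[2]=3 ≤ 7 → i=1, swap A[1],A[2] → [4,3,10,-2,8,6,-1,0,5,-4,-5,7]
j=3: A[3]=-2 ≤ 7 → i=2, swap A[2],A[3] → [4,3,-2,10,8,6,-1,0,5,-4,-5,7]
(after j=3) A = [4,3,-2,10,8,6,-1,0,5,-4,-5,7]

[4,3,-2,10,8,6,-1,0,5,-4,-5,7]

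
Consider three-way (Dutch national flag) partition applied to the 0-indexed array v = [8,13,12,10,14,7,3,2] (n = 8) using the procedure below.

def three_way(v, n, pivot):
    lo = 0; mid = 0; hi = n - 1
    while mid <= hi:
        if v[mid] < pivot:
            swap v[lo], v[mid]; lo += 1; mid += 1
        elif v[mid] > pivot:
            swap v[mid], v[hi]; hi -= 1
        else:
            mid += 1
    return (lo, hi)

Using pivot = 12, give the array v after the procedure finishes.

[8,2,10,3,7,12,14,13]

lo=0 mid=0 hi=7
8<12: swap(0,0), lo=1 mid=1 ⇒ [8,13,12,10,14,7,3,2]
13>12: swap(1,7), hi=6 ⇒ [8,2,12,10,14,7,3,13]
2<12: swap(1,1), lo=2 mid=2 ⇒ [8,2,12,10,14,7,3,13]
12=12: mid=3
10<12: swap(2,3), lo=3 mid=4 ⇒ [8,2,10,12,14,7,3,13]
14>12: swap(4,6), hi=5 ⇒ [8,2,10,12,3,7,14,13]
3<12: swap(3,4), lo=4 mid=5 ⇒ [8,2,10,3,12,7,14,13]
7<12: swap(4,5), lo=5 mid=6 ⇒ [8,2,10,3,7,12,14,13]
done. lo=5 hi=5; v=[8,2,10,3,7,12,14,13]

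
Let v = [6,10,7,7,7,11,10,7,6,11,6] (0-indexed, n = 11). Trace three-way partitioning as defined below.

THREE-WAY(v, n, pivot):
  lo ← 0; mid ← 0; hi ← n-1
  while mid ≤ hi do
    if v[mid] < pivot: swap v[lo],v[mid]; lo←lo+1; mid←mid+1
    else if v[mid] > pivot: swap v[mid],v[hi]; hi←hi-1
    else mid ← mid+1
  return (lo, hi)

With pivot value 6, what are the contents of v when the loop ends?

pivot = 6; lo=0, mid=0, hi=10
v[mid]=6=6: mid=1
v[mid]=10>6: swap v[1],v[10]; hi=9 → [6,6,7,7,7,11,10,7,6,11,10]
v[mid]=6=6: mid=2
v[mid]=7>6: swap v[2],v[9]; hi=8 → [6,6,11,7,7,11,10,7,6,7,10]
v[mid]=11>6: swap v[2],v[8]; hi=7 → [6,6,6,7,7,11,10,7,11,7,10]
v[mid]=6=6: mid=3
v[mid]=7>6: swap v[3],v[7]; hi=6 → [6,6,6,7,7,11,10,7,11,7,10]
v[mid]=7>6: swap v[3],v[6]; hi=5 → [6,6,6,10,7,11,7,7,11,7,10]
v[mid]=10>6: swap v[3],v[5]; hi=4 → [6,6,6,11,7,10,7,7,11,7,10]
v[mid]=11>6: swap v[3],v[4]; hi=3 → [6,6,6,7,11,10,7,7,11,7,10]
v[mid]=7>6: swap v[3],v[3]; hi=2 → [6,6,6,7,11,10,7,7,11,7,10]
end: lo=0, hi=2; v = [6,6,6,7,11,10,7,7,11,7,10]

[6,6,6,7,11,10,7,7,11,7,10]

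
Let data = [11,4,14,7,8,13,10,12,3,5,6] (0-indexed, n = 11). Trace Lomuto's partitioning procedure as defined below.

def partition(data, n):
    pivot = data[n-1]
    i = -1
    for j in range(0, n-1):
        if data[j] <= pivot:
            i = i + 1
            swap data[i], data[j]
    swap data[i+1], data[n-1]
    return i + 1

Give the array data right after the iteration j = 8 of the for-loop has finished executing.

pivot=6, i=-1
j=0: 11>6, skip
j=1: 4≤6, i=0, swap(0,1) ⇒ [4,11,14,7,8,13,10,12,3,5,6]
j=2: 14>6, skip
j=3: 7>6, skip
j=4: 8>6, skip
j=5: 13>6, skip
j=6: 10>6, skip
j=7: 12>6, skip
j=8: 3≤6, i=1, swap(1,8) ⇒ [4,3,14,7,8,13,10,12,11,5,6]
(after j=8) data = [4,3,14,7,8,13,10,12,11,5,6]

[4,3,14,7,8,13,10,12,11,5,6]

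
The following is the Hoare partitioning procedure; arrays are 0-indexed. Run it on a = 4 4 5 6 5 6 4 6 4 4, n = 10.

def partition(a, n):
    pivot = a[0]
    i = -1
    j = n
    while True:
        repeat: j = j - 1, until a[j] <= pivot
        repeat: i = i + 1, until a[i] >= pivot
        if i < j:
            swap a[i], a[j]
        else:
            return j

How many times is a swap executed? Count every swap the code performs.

pivot = a[0] = 4; i = -1, j = 10
j→9 (a[9]=4≤4), i→0 (a[0]=4≥4); i<j, swap → 4 4 5 6 5 6 4 6 4 4
j→8 (a[8]=4≤4), i→1 (a[1]=4≥4); i<j, swap → 4 4 5 6 5 6 4 6 4 4
j→6 (a[6]=4≤4), i→2 (a[2]=5≥4); i<j, swap → 4 4 4 6 5 6 5 6 4 4
j→2, i→3; i≥j, return j=2. a = 4 4 4 6 5 6 5 6 4 4

3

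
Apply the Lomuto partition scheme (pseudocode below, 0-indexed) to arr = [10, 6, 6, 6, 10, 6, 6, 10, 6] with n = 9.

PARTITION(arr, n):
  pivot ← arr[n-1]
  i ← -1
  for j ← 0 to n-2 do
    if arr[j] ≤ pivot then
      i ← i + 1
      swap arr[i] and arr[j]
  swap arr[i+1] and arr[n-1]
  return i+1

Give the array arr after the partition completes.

pivot = arr[8] = 6; i = -1
j=0: arr[0]=10 > 6 → no swap
j=1: arr[1]=6 ≤ 6 → i=0, swap arr[0],arr[1] → [6, 10, 6, 6, 10, 6, 6, 10, 6]
j=2: arr[2]=6 ≤ 6 → i=1, swap arr[1],arr[2] → [6, 6, 10, 6, 10, 6, 6, 10, 6]
j=3: arr[3]=6 ≤ 6 → i=2, swap arr[2],arr[3] → [6, 6, 6, 10, 10, 6, 6, 10, 6]
j=4: arr[4]=10 > 6 → no swap
j=5: arr[5]=6 ≤ 6 → i=3, swap arr[3],arr[5] → [6, 6, 6, 6, 10, 10, 6, 10, 6]
j=6: arr[6]=6 ≤ 6 → i=4, swap arr[4],arr[6] → [6, 6, 6, 6, 6, 10, 10, 10, 6]
j=7: arr[7]=10 > 6 → no swap
final swap arr[5],arr[8] → [6, 6, 6, 6, 6, 6, 10, 10, 10]; return 5

[6, 6, 6, 6, 6, 6, 10, 10, 10]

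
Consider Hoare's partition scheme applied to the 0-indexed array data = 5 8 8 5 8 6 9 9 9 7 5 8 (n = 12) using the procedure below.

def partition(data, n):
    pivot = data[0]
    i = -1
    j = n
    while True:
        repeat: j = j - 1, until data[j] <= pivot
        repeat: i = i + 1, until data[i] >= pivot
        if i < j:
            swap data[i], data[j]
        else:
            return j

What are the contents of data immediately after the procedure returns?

5 5 8 8 8 6 9 9 9 7 5 8

pivot = data[0] = 5; i = -1, j = 12
j→10 (data[10]=5≤5), i→0 (data[0]=5≥5); i<j, swap → 5 8 8 5 8 6 9 9 9 7 5 8
j→3 (data[3]=5≤5), i→1 (data[1]=8≥5); i<j, swap → 5 5 8 8 8 6 9 9 9 7 5 8
j→1, i→2; i≥j, return j=1. data = 5 5 8 8 8 6 9 9 9 7 5 8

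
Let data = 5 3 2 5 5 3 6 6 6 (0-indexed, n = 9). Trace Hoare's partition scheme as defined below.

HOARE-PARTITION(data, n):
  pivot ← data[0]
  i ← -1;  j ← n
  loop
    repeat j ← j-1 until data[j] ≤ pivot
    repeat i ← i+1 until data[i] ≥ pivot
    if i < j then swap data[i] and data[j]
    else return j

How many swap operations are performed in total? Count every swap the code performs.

pivot = data[0] = 5; i = -1, j = 9
j→5 (data[5]=3≤5), i→0 (data[0]=5≥5); i<j, swap → 3 3 2 5 5 5 6 6 6
j→4 (data[4]=5≤5), i→3 (data[3]=5≥5); i<j, swap → 3 3 2 5 5 5 6 6 6
j→3, i→4; i≥j, return j=3. data = 3 3 2 5 5 5 6 6 6

2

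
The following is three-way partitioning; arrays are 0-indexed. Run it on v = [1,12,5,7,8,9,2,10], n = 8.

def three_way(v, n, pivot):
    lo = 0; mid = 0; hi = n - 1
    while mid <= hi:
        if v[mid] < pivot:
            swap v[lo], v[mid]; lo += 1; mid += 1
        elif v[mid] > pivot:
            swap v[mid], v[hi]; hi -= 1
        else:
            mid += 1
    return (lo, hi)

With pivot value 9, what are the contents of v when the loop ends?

pivot = 9; lo=0, mid=0, hi=7
v[mid]=1<9: swap v[0],v[0]; lo=1,mid=1 → [1,12,5,7,8,9,2,10]
v[mid]=12>9: swap v[1],v[7]; hi=6 → [1,10,5,7,8,9,2,12]
v[mid]=10>9: swap v[1],v[6]; hi=5 → [1,2,5,7,8,9,10,12]
v[mid]=2<9: swap v[1],v[1]; lo=2,mid=2 → [1,2,5,7,8,9,10,12]
v[mid]=5<9: swap v[2],v[2]; lo=3,mid=3 → [1,2,5,7,8,9,10,12]
v[mid]=7<9: swap v[3],v[3]; lo=4,mid=4 → [1,2,5,7,8,9,10,12]
v[mid]=8<9: swap v[4],v[4]; lo=5,mid=5 → [1,2,5,7,8,9,10,12]
v[mid]=9=9: mid=6
end: lo=5, hi=5; v = [1,2,5,7,8,9,10,12]

[1,2,5,7,8,9,10,12]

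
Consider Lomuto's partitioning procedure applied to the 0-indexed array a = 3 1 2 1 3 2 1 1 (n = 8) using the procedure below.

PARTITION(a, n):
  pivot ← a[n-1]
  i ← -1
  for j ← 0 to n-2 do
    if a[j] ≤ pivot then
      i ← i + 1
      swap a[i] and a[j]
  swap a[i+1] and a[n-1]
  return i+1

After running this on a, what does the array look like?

1 1 1 1 3 2 2 3

pivot=1, i=-1
j=0: 3>1, skip
j=1: 1≤1, i=0, swap(0,1) ⇒ 1 3 2 1 3 2 1 1
j=2: 2>1, skip
j=3: 1≤1, i=1, swap(1,3) ⇒ 1 1 2 3 3 2 1 1
j=4: 3>1, skip
j=5: 2>1, skip
j=6: 1≤1, i=2, swap(2,6) ⇒ 1 1 1 3 3 2 2 1
swap(3,7) ⇒ 1 1 1 1 3 2 2 3; return 3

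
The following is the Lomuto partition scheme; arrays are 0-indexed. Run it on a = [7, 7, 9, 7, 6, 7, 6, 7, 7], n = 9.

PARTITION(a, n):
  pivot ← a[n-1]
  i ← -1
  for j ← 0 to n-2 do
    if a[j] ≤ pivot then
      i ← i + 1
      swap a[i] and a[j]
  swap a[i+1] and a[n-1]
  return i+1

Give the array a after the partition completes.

pivot = a[8] = 7; i = -1
j=0: a[0]=7 ≤ 7 → i=0, swap a[0],a[0] (no change) → [7, 7, 9, 7, 6, 7, 6, 7, 7]
j=1: a[1]=7 ≤ 7 → i=1, swap a[1],a[1] (no change) → [7, 7, 9, 7, 6, 7, 6, 7, 7]
j=2: a[2]=9 > 7 → no swap
j=3: a[3]=7 ≤ 7 → i=2, swap a[2],a[3] → [7, 7, 7, 9, 6, 7, 6, 7, 7]
j=4: a[4]=6 ≤ 7 → i=3, swap a[3],a[4] → [7, 7, 7, 6, 9, 7, 6, 7, 7]
j=5: a[5]=7 ≤ 7 → i=4, swap a[4],a[5] → [7, 7, 7, 6, 7, 9, 6, 7, 7]
j=6: a[6]=6 ≤ 7 → i=5, swap a[5],a[6] → [7, 7, 7, 6, 7, 6, 9, 7, 7]
j=7: a[7]=7 ≤ 7 → i=6, swap a[6],a[7] → [7, 7, 7, 6, 7, 6, 7, 9, 7]
final swap a[7],a[8] → [7, 7, 7, 6, 7, 6, 7, 7, 9]; return 7

[7, 7, 7, 6, 7, 6, 7, 7, 9]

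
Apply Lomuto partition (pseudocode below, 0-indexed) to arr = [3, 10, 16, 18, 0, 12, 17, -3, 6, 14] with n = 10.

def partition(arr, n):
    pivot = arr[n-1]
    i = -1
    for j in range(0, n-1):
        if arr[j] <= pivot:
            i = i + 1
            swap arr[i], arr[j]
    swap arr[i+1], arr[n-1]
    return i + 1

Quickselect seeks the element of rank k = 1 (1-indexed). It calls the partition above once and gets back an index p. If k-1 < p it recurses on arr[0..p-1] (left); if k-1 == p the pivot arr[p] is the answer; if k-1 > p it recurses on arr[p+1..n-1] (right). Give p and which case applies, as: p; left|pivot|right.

6; left

pivot = arr[9] = 14; i = -1
j=0: arr[0]=3 ≤ 14 → i=0, swap arr[0],arr[0] (no change) → [3, 10, 16, 18, 0, 12, 17, -3, 6, 14]
j=1: arr[1]=10 ≤ 14 → i=1, swap arr[1],arr[1] (no change) → [3, 10, 16, 18, 0, 12, 17, -3, 6, 14]
j=2: arr[2]=16 > 14 → no swap
j=3: arr[3]=18 > 14 → no swap
j=4: arr[4]=0 ≤ 14 → i=2, swap arr[2],arr[4] → [3, 10, 0, 18, 16, 12, 17, -3, 6, 14]
j=5: arr[5]=12 ≤ 14 → i=3, swap arr[3],arr[5] → [3, 10, 0, 12, 16, 18, 17, -3, 6, 14]
j=6: arr[6]=17 > 14 → no swap
j=7: arr[7]=-3 ≤ 14 → i=4, swap arr[4],arr[7] → [3, 10, 0, 12, -3, 18, 17, 16, 6, 14]
j=8: arr[8]=6 ≤ 14 → i=5, swap arr[5],arr[8] → [3, 10, 0, 12, -3, 6, 17, 16, 18, 14]
final swap arr[6],arr[9] → [3, 10, 0, 12, -3, 6, 14, 16, 18, 17]; return 6
p = 6; k-1 = 0 < 6 ⇒ left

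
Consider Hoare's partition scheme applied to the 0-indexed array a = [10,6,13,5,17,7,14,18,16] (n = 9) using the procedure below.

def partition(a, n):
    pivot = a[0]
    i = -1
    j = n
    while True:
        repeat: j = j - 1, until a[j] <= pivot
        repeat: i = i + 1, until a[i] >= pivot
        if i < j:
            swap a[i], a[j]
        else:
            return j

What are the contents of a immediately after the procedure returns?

pivot=10
j stops at 5 (7), i stops at 0 (10); swap ⇒ [7,6,13,5,17,10,14,18,16]
j stops at 3 (5), i stops at 2 (13); swap ⇒ [7,6,5,13,17,10,14,18,16]
j stops at 2, i stops at 3; i≥j ⇒ return 2. a=[7,6,5,13,17,10,14,18,16]

[7,6,5,13,17,10,14,18,16]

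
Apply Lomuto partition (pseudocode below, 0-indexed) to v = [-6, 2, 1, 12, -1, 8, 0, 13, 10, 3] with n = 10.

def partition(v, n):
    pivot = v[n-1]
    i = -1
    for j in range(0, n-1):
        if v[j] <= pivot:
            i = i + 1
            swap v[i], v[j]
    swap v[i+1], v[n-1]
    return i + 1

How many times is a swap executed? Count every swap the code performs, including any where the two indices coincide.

pivot=3, i=-1
j=0: -6≤3, i=0, swap(0,0) ⇒ [-6, 2, 1, 12, -1, 8, 0, 13, 10, 3]
j=1: 2≤3, i=1, swap(1,1) ⇒ [-6, 2, 1, 12, -1, 8, 0, 13, 10, 3]
j=2: 1≤3, i=2, swap(2,2) ⇒ [-6, 2, 1, 12, -1, 8, 0, 13, 10, 3]
j=3: 12>3, skip
j=4: -1≤3, i=3, swap(3,4) ⇒ [-6, 2, 1, -1, 12, 8, 0, 13, 10, 3]
j=5: 8>3, skip
j=6: 0≤3, i=4, swap(4,6) ⇒ [-6, 2, 1, -1, 0, 8, 12, 13, 10, 3]
j=7: 13>3, skip
j=8: 10>3, skip
swap(5,9) ⇒ [-6, 2, 1, -1, 0, 3, 12, 13, 10, 8]; return 5

6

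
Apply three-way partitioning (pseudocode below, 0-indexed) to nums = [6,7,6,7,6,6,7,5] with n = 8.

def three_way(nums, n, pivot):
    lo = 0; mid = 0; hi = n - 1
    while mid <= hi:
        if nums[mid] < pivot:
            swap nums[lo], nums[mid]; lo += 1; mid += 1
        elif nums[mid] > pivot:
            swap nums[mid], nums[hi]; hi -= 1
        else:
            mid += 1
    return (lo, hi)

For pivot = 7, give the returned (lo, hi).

(5, 7)

pivot = 7; lo=0, mid=0, hi=7
nums[mid]=6<7: swap nums[0],nums[0]; lo=1,mid=1 → [6,7,6,7,6,6,7,5]
nums[mid]=7=7: mid=2
nums[mid]=6<7: swap nums[1],nums[2]; lo=2,mid=3 → [6,6,7,7,6,6,7,5]
nums[mid]=7=7: mid=4
nums[mid]=6<7: swap nums[2],nums[4]; lo=3,mid=5 → [6,6,6,7,7,6,7,5]
nums[mid]=6<7: swap nums[3],nums[5]; lo=4,mid=6 → [6,6,6,6,7,7,7,5]
nums[mid]=7=7: mid=7
nums[mid]=5<7: swap nums[4],nums[7]; lo=5,mid=8 → [6,6,6,6,5,7,7,7]
end: lo=5, hi=7; nums = [6,6,6,6,5,7,7,7]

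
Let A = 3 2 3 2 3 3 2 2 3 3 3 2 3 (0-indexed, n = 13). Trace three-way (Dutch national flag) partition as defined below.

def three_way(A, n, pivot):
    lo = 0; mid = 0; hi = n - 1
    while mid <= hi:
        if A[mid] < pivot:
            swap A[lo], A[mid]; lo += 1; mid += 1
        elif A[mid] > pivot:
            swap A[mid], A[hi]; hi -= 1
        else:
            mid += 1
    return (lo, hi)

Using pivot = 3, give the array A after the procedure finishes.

2 2 2 2 2 3 3 3 3 3 3 3 3

lo=0 mid=0 hi=12
3=3: mid=1
2<3: swap(0,1), lo=1 mid=2 ⇒ 2 3 3 2 3 3 2 2 3 3 3 2 3
3=3: mid=3
2<3: swap(1,3), lo=2 mid=4 ⇒ 2 2 3 3 3 3 2 2 3 3 3 2 3
3=3: mid=5
3=3: mid=6
2<3: swap(2,6), lo=3 mid=7 ⇒ 2 2 2 3 3 3 3 2 3 3 3 2 3
2<3: swap(3,7), lo=4 mid=8 ⇒ 2 2 2 2 3 3 3 3 3 3 3 2 3
3=3: mid=9
3=3: mid=10
3=3: mid=11
2<3: swap(4,11), lo=5 mid=12 ⇒ 2 2 2 2 2 3 3 3 3 3 3 3 3
3=3: mid=13
done. lo=5 hi=12; A=2 2 2 2 2 3 3 3 3 3 3 3 3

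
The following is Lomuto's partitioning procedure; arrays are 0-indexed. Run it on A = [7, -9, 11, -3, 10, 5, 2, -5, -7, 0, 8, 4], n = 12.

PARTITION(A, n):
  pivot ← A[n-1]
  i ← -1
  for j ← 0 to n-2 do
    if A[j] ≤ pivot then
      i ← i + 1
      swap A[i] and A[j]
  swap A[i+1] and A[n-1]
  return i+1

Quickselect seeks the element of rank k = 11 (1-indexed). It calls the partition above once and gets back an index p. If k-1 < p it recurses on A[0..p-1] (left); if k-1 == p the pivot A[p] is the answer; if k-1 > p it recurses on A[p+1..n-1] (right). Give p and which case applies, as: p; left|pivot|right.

pivot=4, i=-1
j=0: 7>4, skip
j=1: -9≤4, i=0, swap(0,1) ⇒ [-9, 7, 11, -3, 10, 5, 2, -5, -7, 0, 8, 4]
j=2: 11>4, skip
j=3: -3≤4, i=1, swap(1,3) ⇒ [-9, -3, 11, 7, 10, 5, 2, -5, -7, 0, 8, 4]
j=4: 10>4, skip
j=5: 5>4, skip
j=6: 2≤4, i=2, swap(2,6) ⇒ [-9, -3, 2, 7, 10, 5, 11, -5, -7, 0, 8, 4]
j=7: -5≤4, i=3, swap(3,7) ⇒ [-9, -3, 2, -5, 10, 5, 11, 7, -7, 0, 8, 4]
j=8: -7≤4, i=4, swap(4,8) ⇒ [-9, -3, 2, -5, -7, 5, 11, 7, 10, 0, 8, 4]
j=9: 0≤4, i=5, swap(5,9) ⇒ [-9, -3, 2, -5, -7, 0, 11, 7, 10, 5, 8, 4]
j=10: 8>4, skip
swap(6,11) ⇒ [-9, -3, 2, -5, -7, 0, 4, 7, 10, 5, 8, 11]; return 6
p = 6; k-1 = 10 > 6 ⇒ right

6; right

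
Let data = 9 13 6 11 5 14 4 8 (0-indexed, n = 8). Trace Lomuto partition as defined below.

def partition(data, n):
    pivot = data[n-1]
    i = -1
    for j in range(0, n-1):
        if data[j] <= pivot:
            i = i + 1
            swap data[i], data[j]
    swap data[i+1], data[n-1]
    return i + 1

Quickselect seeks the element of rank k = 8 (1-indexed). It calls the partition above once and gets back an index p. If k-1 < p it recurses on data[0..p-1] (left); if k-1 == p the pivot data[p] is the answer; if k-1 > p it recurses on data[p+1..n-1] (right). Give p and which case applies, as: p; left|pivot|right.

3; right

pivot = data[7] = 8; i = -1
j=0: data[0]=9 > 8 → no swap
j=1: data[1]=13 > 8 → no swap
j=2: data[2]=6 ≤ 8 → i=0, swap data[0],data[2] → 6 13 9 11 5 14 4 8
j=3: data[3]=11 > 8 → no swap
j=4: data[4]=5 ≤ 8 → i=1, swap data[1],data[4] → 6 5 9 11 13 14 4 8
j=5: data[5]=14 > 8 → no swap
j=6: data[6]=4 ≤ 8 → i=2, swap data[2],data[6] → 6 5 4 11 13 14 9 8
final swap data[3],data[7] → 6 5 4 8 13 14 9 11; return 3
p = 3; k-1 = 7 > 3 ⇒ right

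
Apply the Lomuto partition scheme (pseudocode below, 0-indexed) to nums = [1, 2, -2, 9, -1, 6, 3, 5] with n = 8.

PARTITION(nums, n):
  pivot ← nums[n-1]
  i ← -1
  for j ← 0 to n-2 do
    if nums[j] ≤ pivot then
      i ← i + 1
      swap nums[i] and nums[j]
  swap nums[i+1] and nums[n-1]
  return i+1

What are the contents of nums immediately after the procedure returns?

[1, 2, -2, -1, 3, 5, 9, 6]

pivot = nums[7] = 5; i = -1
j=0: nums[0]=1 ≤ 5 → i=0, swap nums[0],nums[0] (no change) → [1, 2, -2, 9, -1, 6, 3, 5]
j=1: nums[1]=2 ≤ 5 → i=1, swap nums[1],nums[1] (no change) → [1, 2, -2, 9, -1, 6, 3, 5]
j=2: nums[2]=-2 ≤ 5 → i=2, swap nums[2],nums[2] (no change) → [1, 2, -2, 9, -1, 6, 3, 5]
j=3: nums[3]=9 > 5 → no swap
j=4: nums[4]=-1 ≤ 5 → i=3, swap nums[3],nums[4] → [1, 2, -2, -1, 9, 6, 3, 5]
j=5: nums[5]=6 > 5 → no swap
j=6: nums[6]=3 ≤ 5 → i=4, swap nums[4],nums[6] → [1, 2, -2, -1, 3, 6, 9, 5]
final swap nums[5],nums[7] → [1, 2, -2, -1, 3, 5, 9, 6]; return 5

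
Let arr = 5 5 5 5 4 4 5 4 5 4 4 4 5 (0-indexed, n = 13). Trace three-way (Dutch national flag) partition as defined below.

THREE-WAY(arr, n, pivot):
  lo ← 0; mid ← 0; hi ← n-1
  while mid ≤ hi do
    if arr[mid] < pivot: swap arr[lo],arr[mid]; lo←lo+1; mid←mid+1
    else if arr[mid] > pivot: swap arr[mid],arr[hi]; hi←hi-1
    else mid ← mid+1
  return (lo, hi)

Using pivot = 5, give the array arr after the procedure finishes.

4 4 4 4 4 4 5 5 5 5 5 5 5

pivot = 5; lo=0, mid=0, hi=12
arr[mid]=5=5: mid=1
arr[mid]=5=5: mid=2
arr[mid]=5=5: mid=3
arr[mid]=5=5: mid=4
arr[mid]=4<5: swap arr[0],arr[4]; lo=1,mid=5 → 4 5 5 5 5 4 5 4 5 4 4 4 5
arr[mid]=4<5: swap arr[1],arr[5]; lo=2,mid=6 → 4 4 5 5 5 5 5 4 5 4 4 4 5
arr[mid]=5=5: mid=7
arr[mid]=4<5: swap arr[2],arr[7]; lo=3,mid=8 → 4 4 4 5 5 5 5 5 5 4 4 4 5
arr[mid]=5=5: mid=9
arr[mid]=4<5: swap arr[3],arr[9]; lo=4,mid=10 → 4 4 4 4 5 5 5 5 5 5 4 4 5
arr[mid]=4<5: swap arr[4],arr[10]; lo=5,mid=11 → 4 4 4 4 4 5 5 5 5 5 5 4 5
arr[mid]=4<5: swap arr[5],arr[11]; lo=6,mid=12 → 4 4 4 4 4 4 5 5 5 5 5 5 5
arr[mid]=5=5: mid=13
end: lo=6, hi=12; arr = 4 4 4 4 4 4 5 5 5 5 5 5 5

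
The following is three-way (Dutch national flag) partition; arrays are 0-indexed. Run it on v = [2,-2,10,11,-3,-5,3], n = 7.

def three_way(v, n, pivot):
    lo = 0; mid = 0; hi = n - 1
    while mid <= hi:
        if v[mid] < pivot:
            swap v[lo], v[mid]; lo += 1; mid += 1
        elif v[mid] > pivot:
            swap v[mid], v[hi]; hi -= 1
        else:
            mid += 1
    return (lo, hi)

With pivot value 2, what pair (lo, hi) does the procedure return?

pivot = 2; lo=0, mid=0, hi=6
v[mid]=2=2: mid=1
v[mid]=-2<2: swap v[0],v[1]; lo=1,mid=2 → [-2,2,10,11,-3,-5,3]
v[mid]=10>2: swap v[2],v[6]; hi=5 → [-2,2,3,11,-3,-5,10]
v[mid]=3>2: swap v[2],v[5]; hi=4 → [-2,2,-5,11,-3,3,10]
v[mid]=-5<2: swap v[1],v[2]; lo=2,mid=3 → [-2,-5,2,11,-3,3,10]
v[mid]=11>2: swap v[3],v[4]; hi=3 → [-2,-5,2,-3,11,3,10]
v[mid]=-3<2: swap v[2],v[3]; lo=3,mid=4 → [-2,-5,-3,2,11,3,10]
end: lo=3, hi=3; v = [-2,-5,-3,2,11,3,10]

(3, 3)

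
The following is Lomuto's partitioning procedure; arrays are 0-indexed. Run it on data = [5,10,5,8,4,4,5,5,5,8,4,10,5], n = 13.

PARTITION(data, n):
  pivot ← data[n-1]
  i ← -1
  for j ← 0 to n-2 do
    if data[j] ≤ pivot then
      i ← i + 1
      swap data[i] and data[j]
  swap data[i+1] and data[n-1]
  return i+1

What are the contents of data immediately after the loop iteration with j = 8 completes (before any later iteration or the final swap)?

pivot = data[12] = 5; i = -1
j=0: data[0]=5 ≤ 5 → i=0, swap data[0],data[0] (no change) → [5,10,5,8,4,4,5,5,5,8,4,10,5]
j=1: data[1]=10 > 5 → no swap
j=2: data[2]=5 ≤ 5 → i=1, swap data[1],data[2] → [5,5,10,8,4,4,5,5,5,8,4,10,5]
j=3: data[3]=8 > 5 → no swap
j=4: data[4]=4 ≤ 5 → i=2, swap data[2],data[4] → [5,5,4,8,10,4,5,5,5,8,4,10,5]
j=5: data[5]=4 ≤ 5 → i=3, swap data[3],data[5] → [5,5,4,4,10,8,5,5,5,8,4,10,5]
j=6: data[6]=5 ≤ 5 → i=4, swap data[4],data[6] → [5,5,4,4,5,8,10,5,5,8,4,10,5]
j=7: data[7]=5 ≤ 5 → i=5, swap data[5],data[7] → [5,5,4,4,5,5,10,8,5,8,4,10,5]
j=8: data[8]=5 ≤ 5 → i=6, swap data[6],data[8] → [5,5,4,4,5,5,5,8,10,8,4,10,5]
(after j=8) data = [5,5,4,4,5,5,5,8,10,8,4,10,5]

[5,5,4,4,5,5,5,8,10,8,4,10,5]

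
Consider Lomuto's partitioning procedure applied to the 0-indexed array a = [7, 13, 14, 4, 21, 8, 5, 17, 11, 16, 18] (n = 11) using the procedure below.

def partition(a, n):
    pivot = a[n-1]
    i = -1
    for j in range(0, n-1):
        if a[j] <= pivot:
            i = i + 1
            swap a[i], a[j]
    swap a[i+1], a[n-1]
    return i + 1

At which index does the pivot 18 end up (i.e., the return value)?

pivot=18, i=-1
j=0: 7≤18, i=0, swap(0,0) ⇒ [7, 13, 14, 4, 21, 8, 5, 17, 11, 16, 18]
j=1: 13≤18, i=1, swap(1,1) ⇒ [7, 13, 14, 4, 21, 8, 5, 17, 11, 16, 18]
j=2: 14≤18, i=2, swap(2,2) ⇒ [7, 13, 14, 4, 21, 8, 5, 17, 11, 16, 18]
j=3: 4≤18, i=3, swap(3,3) ⇒ [7, 13, 14, 4, 21, 8, 5, 17, 11, 16, 18]
j=4: 21>18, skip
j=5: 8≤18, i=4, swap(4,5) ⇒ [7, 13, 14, 4, 8, 21, 5, 17, 11, 16, 18]
j=6: 5≤18, i=5, swap(5,6) ⇒ [7, 13, 14, 4, 8, 5, 21, 17, 11, 16, 18]
j=7: 17≤18, i=6, swap(6,7) ⇒ [7, 13, 14, 4, 8, 5, 17, 21, 11, 16, 18]
j=8: 11≤18, i=7, swap(7,8) ⇒ [7, 13, 14, 4, 8, 5, 17, 11, 21, 16, 18]
j=9: 16≤18, i=8, swap(8,9) ⇒ [7, 13, 14, 4, 8, 5, 17, 11, 16, 21, 18]
swap(9,10) ⇒ [7, 13, 14, 4, 8, 5, 17, 11, 16, 18, 21]; return 9

9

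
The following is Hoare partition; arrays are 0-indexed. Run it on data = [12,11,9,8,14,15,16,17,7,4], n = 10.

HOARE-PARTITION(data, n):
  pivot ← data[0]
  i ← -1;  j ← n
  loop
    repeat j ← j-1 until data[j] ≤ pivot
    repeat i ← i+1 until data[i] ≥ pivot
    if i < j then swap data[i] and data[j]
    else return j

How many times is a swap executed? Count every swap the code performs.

2

pivot = data[0] = 12; i = -1, j = 10
j→9 (data[9]=4≤12), i→0 (data[0]=12≥12); i<j, swap → [4,11,9,8,14,15,16,17,7,12]
j→8 (data[8]=7≤12), i→4 (data[4]=14≥12); i<j, swap → [4,11,9,8,7,15,16,17,14,12]
j→4, i→5; i≥j, return j=4. data = [4,11,9,8,7,15,16,17,14,12]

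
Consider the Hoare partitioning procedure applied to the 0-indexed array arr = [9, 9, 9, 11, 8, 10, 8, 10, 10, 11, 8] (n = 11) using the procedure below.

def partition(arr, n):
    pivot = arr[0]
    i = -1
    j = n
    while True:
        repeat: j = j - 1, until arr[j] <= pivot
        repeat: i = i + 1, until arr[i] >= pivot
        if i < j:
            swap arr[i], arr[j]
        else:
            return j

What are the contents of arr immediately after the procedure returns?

[8, 8, 8, 11, 9, 10, 9, 10, 10, 11, 9]

pivot=9
j stops at 10 (8), i stops at 0 (9); swap ⇒ [8, 9, 9, 11, 8, 10, 8, 10, 10, 11, 9]
j stops at 6 (8), i stops at 1 (9); swap ⇒ [8, 8, 9, 11, 8, 10, 9, 10, 10, 11, 9]
j stops at 4 (8), i stops at 2 (9); swap ⇒ [8, 8, 8, 11, 9, 10, 9, 10, 10, 11, 9]
j stops at 2, i stops at 3; i≥j ⇒ return 2. arr=[8, 8, 8, 11, 9, 10, 9, 10, 10, 11, 9]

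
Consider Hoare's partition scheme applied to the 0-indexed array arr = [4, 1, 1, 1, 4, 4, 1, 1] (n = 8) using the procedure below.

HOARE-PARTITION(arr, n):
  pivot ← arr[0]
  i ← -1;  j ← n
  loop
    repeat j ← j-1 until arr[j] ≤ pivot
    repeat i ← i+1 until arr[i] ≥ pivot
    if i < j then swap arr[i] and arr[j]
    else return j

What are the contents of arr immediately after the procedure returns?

pivot = arr[0] = 4; i = -1, j = 8
j→7 (arr[7]=1≤4), i→0 (arr[0]=4≥4); i<j, swap → [1, 1, 1, 1, 4, 4, 1, 4]
j→6 (arr[6]=1≤4), i→4 (arr[4]=4≥4); i<j, swap → [1, 1, 1, 1, 1, 4, 4, 4]
j→5, i→5; i≥j, return j=5. arr = [1, 1, 1, 1, 1, 4, 4, 4]

[1, 1, 1, 1, 1, 4, 4, 4]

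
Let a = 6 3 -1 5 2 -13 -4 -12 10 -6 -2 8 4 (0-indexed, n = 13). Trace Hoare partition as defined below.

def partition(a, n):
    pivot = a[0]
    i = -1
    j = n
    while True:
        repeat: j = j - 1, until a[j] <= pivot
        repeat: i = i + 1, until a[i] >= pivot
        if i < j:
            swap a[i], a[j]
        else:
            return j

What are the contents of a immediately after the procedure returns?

4 3 -1 5 2 -13 -4 -12 -2 -6 10 8 6

pivot = a[0] = 6; i = -1, j = 13
j→12 (a[12]=4≤6), i→0 (a[0]=6≥6); i<j, swap → 4 3 -1 5 2 -13 -4 -12 10 -6 -2 8 6
j→10 (a[10]=-2≤6), i→8 (a[8]=10≥6); i<j, swap → 4 3 -1 5 2 -13 -4 -12 -2 -6 10 8 6
j→9, i→10; i≥j, return j=9. a = 4 3 -1 5 2 -13 -4 -12 -2 -6 10 8 6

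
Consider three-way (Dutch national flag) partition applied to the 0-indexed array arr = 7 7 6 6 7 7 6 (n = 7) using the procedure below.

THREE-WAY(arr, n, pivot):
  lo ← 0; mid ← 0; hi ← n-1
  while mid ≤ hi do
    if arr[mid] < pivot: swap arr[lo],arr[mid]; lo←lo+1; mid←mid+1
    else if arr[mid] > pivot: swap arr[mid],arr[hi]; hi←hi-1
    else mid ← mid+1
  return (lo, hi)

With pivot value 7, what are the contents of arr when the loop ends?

6 6 6 7 7 7 7

lo=0 mid=0 hi=6
7=7: mid=1
7=7: mid=2
6<7: swap(0,2), lo=1 mid=3 ⇒ 6 7 7 6 7 7 6
6<7: swap(1,3), lo=2 mid=4 ⇒ 6 6 7 7 7 7 6
7=7: mid=5
7=7: mid=6
6<7: swap(2,6), lo=3 mid=7 ⇒ 6 6 6 7 7 7 7
done. lo=3 hi=6; arr=6 6 6 7 7 7 7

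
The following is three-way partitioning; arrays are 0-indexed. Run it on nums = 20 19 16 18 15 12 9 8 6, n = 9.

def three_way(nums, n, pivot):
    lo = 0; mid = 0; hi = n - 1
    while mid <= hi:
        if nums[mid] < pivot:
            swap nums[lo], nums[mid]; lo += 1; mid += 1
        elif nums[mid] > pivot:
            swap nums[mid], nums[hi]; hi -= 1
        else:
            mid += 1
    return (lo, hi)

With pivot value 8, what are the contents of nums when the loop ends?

6 8 18 15 12 9 16 19 20

lo=0 mid=0 hi=8
20>8: swap(0,8), hi=7 ⇒ 6 19 16 18 15 12 9 8 20
6<8: swap(0,0), lo=1 mid=1 ⇒ 6 19 16 18 15 12 9 8 20
19>8: swap(1,7), hi=6 ⇒ 6 8 16 18 15 12 9 19 20
8=8: mid=2
16>8: swap(2,6), hi=5 ⇒ 6 8 9 18 15 12 16 19 20
9>8: swap(2,5), hi=4 ⇒ 6 8 12 18 15 9 16 19 20
12>8: swap(2,4), hi=3 ⇒ 6 8 15 18 12 9 16 19 20
15>8: swap(2,3), hi=2 ⇒ 6 8 18 15 12 9 16 19 20
18>8: swap(2,2), hi=1 ⇒ 6 8 18 15 12 9 16 19 20
done. lo=1 hi=1; nums=6 8 18 15 12 9 16 19 20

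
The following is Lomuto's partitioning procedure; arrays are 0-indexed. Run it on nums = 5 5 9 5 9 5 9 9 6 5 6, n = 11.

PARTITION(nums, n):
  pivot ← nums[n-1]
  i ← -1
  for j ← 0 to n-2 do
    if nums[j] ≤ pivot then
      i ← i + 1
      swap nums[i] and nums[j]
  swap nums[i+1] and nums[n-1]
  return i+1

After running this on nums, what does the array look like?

5 5 5 5 6 5 6 9 9 9 9

pivot=6, i=-1
j=0: 5≤6, i=0, swap(0,0) ⇒ 5 5 9 5 9 5 9 9 6 5 6
j=1: 5≤6, i=1, swap(1,1) ⇒ 5 5 9 5 9 5 9 9 6 5 6
j=2: 9>6, skip
j=3: 5≤6, i=2, swap(2,3) ⇒ 5 5 5 9 9 5 9 9 6 5 6
j=4: 9>6, skip
j=5: 5≤6, i=3, swap(3,5) ⇒ 5 5 5 5 9 9 9 9 6 5 6
j=6: 9>6, skip
j=7: 9>6, skip
j=8: 6≤6, i=4, swap(4,8) ⇒ 5 5 5 5 6 9 9 9 9 5 6
j=9: 5≤6, i=5, swap(5,9) ⇒ 5 5 5 5 6 5 9 9 9 9 6
swap(6,10) ⇒ 5 5 5 5 6 5 6 9 9 9 9; return 6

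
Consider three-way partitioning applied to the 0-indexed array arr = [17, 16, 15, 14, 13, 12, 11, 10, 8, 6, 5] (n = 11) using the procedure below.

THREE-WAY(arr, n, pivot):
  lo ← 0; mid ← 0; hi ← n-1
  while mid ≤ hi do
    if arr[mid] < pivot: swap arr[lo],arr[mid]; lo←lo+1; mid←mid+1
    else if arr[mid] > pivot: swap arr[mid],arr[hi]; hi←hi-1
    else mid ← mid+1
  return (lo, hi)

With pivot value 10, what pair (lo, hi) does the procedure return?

(3, 3)

pivot = 10; lo=0, mid=0, hi=10
arr[mid]=17>10: swap arr[0],arr[10]; hi=9 → [5, 16, 15, 14, 13, 12, 11, 10, 8, 6, 17]
arr[mid]=5<10: swap arr[0],arr[0]; lo=1,mid=1 → [5, 16, 15, 14, 13, 12, 11, 10, 8, 6, 17]
arr[mid]=16>10: swap arr[1],arr[9]; hi=8 → [5, 6, 15, 14, 13, 12, 11, 10, 8, 16, 17]
arr[mid]=6<10: swap arr[1],arr[1]; lo=2,mid=2 → [5, 6, 15, 14, 13, 12, 11, 10, 8, 16, 17]
arr[mid]=15>10: swap arr[2],arr[8]; hi=7 → [5, 6, 8, 14, 13, 12, 11, 10, 15, 16, 17]
arr[mid]=8<10: swap arr[2],arr[2]; lo=3,mid=3 → [5, 6, 8, 14, 13, 12, 11, 10, 15, 16, 17]
arr[mid]=14>10: swap arr[3],arr[7]; hi=6 → [5, 6, 8, 10, 13, 12, 11, 14, 15, 16, 17]
arr[mid]=10=10: mid=4
arr[mid]=13>10: swap arr[4],arr[6]; hi=5 → [5, 6, 8, 10, 11, 12, 13, 14, 15, 16, 17]
arr[mid]=11>10: swap arr[4],arr[5]; hi=4 → [5, 6, 8, 10, 12, 11, 13, 14, 15, 16, 17]
arr[mid]=12>10: swap arr[4],arr[4]; hi=3 → [5, 6, 8, 10, 12, 11, 13, 14, 15, 16, 17]
end: lo=3, hi=3; arr = [5, 6, 8, 10, 12, 11, 13, 14, 15, 16, 17]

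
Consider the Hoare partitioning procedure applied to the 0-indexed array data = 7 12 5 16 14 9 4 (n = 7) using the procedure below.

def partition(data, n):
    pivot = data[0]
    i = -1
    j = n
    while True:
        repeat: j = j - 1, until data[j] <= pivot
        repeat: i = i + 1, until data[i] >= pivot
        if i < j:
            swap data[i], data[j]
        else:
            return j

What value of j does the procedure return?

pivot = data[0] = 7; i = -1, j = 7
j→6 (data[6]=4≤7), i→0 (data[0]=7≥7); i<j, swap → 4 12 5 16 14 9 7
j→2 (data[2]=5≤7), i→1 (data[1]=12≥7); i<j, swap → 4 5 12 16 14 9 7
j→1, i→2; i≥j, return j=1. data = 4 5 12 16 14 9 7

1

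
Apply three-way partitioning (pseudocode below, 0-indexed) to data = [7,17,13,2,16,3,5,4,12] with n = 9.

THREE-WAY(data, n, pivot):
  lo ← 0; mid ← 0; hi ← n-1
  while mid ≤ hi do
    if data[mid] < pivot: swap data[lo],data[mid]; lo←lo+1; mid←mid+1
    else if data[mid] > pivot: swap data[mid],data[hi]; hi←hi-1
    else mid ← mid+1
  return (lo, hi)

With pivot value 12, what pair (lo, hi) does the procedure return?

pivot = 12; lo=0, mid=0, hi=8
data[mid]=7<12: swap data[0],data[0]; lo=1,mid=1 → [7,17,13,2,16,3,5,4,12]
data[mid]=17>12: swap data[1],data[8]; hi=7 → [7,12,13,2,16,3,5,4,17]
data[mid]=12=12: mid=2
data[mid]=13>12: swap data[2],data[7]; hi=6 → [7,12,4,2,16,3,5,13,17]
data[mid]=4<12: swap data[1],data[2]; lo=2,mid=3 → [7,4,12,2,16,3,5,13,17]
data[mid]=2<12: swap data[2],data[3]; lo=3,mid=4 → [7,4,2,12,16,3,5,13,17]
data[mid]=16>12: swap data[4],data[6]; hi=5 → [7,4,2,12,5,3,16,13,17]
data[mid]=5<12: swap data[3],data[4]; lo=4,mid=5 → [7,4,2,5,12,3,16,13,17]
data[mid]=3<12: swap data[4],data[5]; lo=5,mid=6 → [7,4,2,5,3,12,16,13,17]
end: lo=5, hi=5; data = [7,4,2,5,3,12,16,13,17]

(5, 5)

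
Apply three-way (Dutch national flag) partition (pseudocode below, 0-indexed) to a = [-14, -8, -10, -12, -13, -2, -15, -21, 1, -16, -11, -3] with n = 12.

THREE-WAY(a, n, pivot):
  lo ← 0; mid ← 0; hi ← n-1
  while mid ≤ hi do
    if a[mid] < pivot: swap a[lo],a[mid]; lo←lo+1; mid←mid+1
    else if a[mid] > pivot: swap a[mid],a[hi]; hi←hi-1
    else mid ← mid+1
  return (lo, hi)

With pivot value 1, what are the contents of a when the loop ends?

[-14, -8, -10, -12, -13, -2, -15, -21, -16, -11, -3, 1]

pivot = 1; lo=0, mid=0, hi=11
a[mid]=-14<1: swap a[0],a[0]; lo=1,mid=1 → [-14, -8, -10, -12, -13, -2, -15, -21, 1, -16, -11, -3]
a[mid]=-8<1: swap a[1],a[1]; lo=2,mid=2 → [-14, -8, -10, -12, -13, -2, -15, -21, 1, -16, -11, -3]
a[mid]=-10<1: swap a[2],a[2]; lo=3,mid=3 → [-14, -8, -10, -12, -13, -2, -15, -21, 1, -16, -11, -3]
a[mid]=-12<1: swap a[3],a[3]; lo=4,mid=4 → [-14, -8, -10, -12, -13, -2, -15, -21, 1, -16, -11, -3]
a[mid]=-13<1: swap a[4],a[4]; lo=5,mid=5 → [-14, -8, -10, -12, -13, -2, -15, -21, 1, -16, -11, -3]
a[mid]=-2<1: swap a[5],a[5]; lo=6,mid=6 → [-14, -8, -10, -12, -13, -2, -15, -21, 1, -16, -11, -3]
a[mid]=-15<1: swap a[6],a[6]; lo=7,mid=7 → [-14, -8, -10, -12, -13, -2, -15, -21, 1, -16, -11, -3]
a[mid]=-21<1: swap a[7],a[7]; lo=8,mid=8 → [-14, -8, -10, -12, -13, -2, -15, -21, 1, -16, -11, -3]
a[mid]=1=1: mid=9
a[mid]=-16<1: swap a[8],a[9]; lo=9,mid=10 → [-14, -8, -10, -12, -13, -2, -15, -21, -16, 1, -11, -3]
a[mid]=-11<1: swap a[9],a[10]; lo=10,mid=11 → [-14, -8, -10, -12, -13, -2, -15, -21, -16, -11, 1, -3]
a[mid]=-3<1: swap a[10],a[11]; lo=11,mid=12 → [-14, -8, -10, -12, -13, -2, -15, -21, -16, -11, -3, 1]
end: lo=11, hi=11; a = [-14, -8, -10, -12, -13, -2, -15, -21, -16, -11, -3, 1]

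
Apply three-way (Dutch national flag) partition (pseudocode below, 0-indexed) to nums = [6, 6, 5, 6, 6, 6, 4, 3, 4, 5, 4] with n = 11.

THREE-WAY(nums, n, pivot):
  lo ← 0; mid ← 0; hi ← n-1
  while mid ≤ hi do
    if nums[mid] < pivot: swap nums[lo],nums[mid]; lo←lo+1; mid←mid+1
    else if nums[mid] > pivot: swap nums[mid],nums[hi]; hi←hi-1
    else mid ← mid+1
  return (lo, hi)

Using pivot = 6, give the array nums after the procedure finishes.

[5, 4, 3, 4, 5, 4, 6, 6, 6, 6, 6]

pivot = 6; lo=0, mid=0, hi=10
nums[mid]=6=6: mid=1
nums[mid]=6=6: mid=2
nums[mid]=5<6: swap nums[0],nums[2]; lo=1,mid=3 → [5, 6, 6, 6, 6, 6, 4, 3, 4, 5, 4]
nums[mid]=6=6: mid=4
nums[mid]=6=6: mid=5
nums[mid]=6=6: mid=6
nums[mid]=4<6: swap nums[1],nums[6]; lo=2,mid=7 → [5, 4, 6, 6, 6, 6, 6, 3, 4, 5, 4]
nums[mid]=3<6: swap nums[2],nums[7]; lo=3,mid=8 → [5, 4, 3, 6, 6, 6, 6, 6, 4, 5, 4]
nums[mid]=4<6: swap nums[3],nums[8]; lo=4,mid=9 → [5, 4, 3, 4, 6, 6, 6, 6, 6, 5, 4]
nums[mid]=5<6: swap nums[4],nums[9]; lo=5,mid=10 → [5, 4, 3, 4, 5, 6, 6, 6, 6, 6, 4]
nums[mid]=4<6: swap nums[5],nums[10]; lo=6,mid=11 → [5, 4, 3, 4, 5, 4, 6, 6, 6, 6, 6]
end: lo=6, hi=10; nums = [5, 4, 3, 4, 5, 4, 6, 6, 6, 6, 6]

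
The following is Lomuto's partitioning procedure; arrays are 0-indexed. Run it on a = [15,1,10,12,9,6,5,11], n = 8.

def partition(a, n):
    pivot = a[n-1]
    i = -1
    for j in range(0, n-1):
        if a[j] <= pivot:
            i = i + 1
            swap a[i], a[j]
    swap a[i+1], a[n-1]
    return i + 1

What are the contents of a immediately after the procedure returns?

pivot = a[7] = 11; i = -1
j=0: a[0]=15 > 11 → no swap
j=1: a[1]=1 ≤ 11 → i=0, swap a[0],a[1] → [1,15,10,12,9,6,5,11]
j=2: a[2]=10 ≤ 11 → i=1, swap a[1],a[2] → [1,10,15,12,9,6,5,11]
j=3: a[3]=12 > 11 → no swap
j=4: a[4]=9 ≤ 11 → i=2, swap a[2],a[4] → [1,10,9,12,15,6,5,11]
j=5: a[5]=6 ≤ 11 → i=3, swap a[3],a[5] → [1,10,9,6,15,12,5,11]
j=6: a[6]=5 ≤ 11 → i=4, swap a[4],a[6] → [1,10,9,6,5,12,15,11]
final swap a[5],a[7] → [1,10,9,6,5,11,15,12]; return 5

[1,10,9,6,5,11,15,12]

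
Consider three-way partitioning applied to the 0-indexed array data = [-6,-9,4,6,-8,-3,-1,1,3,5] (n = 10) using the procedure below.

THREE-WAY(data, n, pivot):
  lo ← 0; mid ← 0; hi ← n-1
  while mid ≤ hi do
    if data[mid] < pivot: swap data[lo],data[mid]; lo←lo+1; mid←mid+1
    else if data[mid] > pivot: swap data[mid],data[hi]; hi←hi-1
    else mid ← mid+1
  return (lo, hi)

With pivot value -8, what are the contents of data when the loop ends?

[-9,-8,6,4,-3,-1,1,3,5,-6]

pivot = -8; lo=0, mid=0, hi=9
data[mid]=-6>-8: swap data[0],data[9]; hi=8 → [5,-9,4,6,-8,-3,-1,1,3,-6]
data[mid]=5>-8: swap data[0],data[8]; hi=7 → [3,-9,4,6,-8,-3,-1,1,5,-6]
data[mid]=3>-8: swap data[0],data[7]; hi=6 → [1,-9,4,6,-8,-3,-1,3,5,-6]
data[mid]=1>-8: swap data[0],data[6]; hi=5 → [-1,-9,4,6,-8,-3,1,3,5,-6]
data[mid]=-1>-8: swap data[0],data[5]; hi=4 → [-3,-9,4,6,-8,-1,1,3,5,-6]
data[mid]=-3>-8: swap data[0],data[4]; hi=3 → [-8,-9,4,6,-3,-1,1,3,5,-6]
data[mid]=-8=-8: mid=1
data[mid]=-9<-8: swap data[0],data[1]; lo=1,mid=2 → [-9,-8,4,6,-3,-1,1,3,5,-6]
data[mid]=4>-8: swap data[2],data[3]; hi=2 → [-9,-8,6,4,-3,-1,1,3,5,-6]
data[mid]=6>-8: swap data[2],data[2]; hi=1 → [-9,-8,6,4,-3,-1,1,3,5,-6]
end: lo=1, hi=1; data = [-9,-8,6,4,-3,-1,1,3,5,-6]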